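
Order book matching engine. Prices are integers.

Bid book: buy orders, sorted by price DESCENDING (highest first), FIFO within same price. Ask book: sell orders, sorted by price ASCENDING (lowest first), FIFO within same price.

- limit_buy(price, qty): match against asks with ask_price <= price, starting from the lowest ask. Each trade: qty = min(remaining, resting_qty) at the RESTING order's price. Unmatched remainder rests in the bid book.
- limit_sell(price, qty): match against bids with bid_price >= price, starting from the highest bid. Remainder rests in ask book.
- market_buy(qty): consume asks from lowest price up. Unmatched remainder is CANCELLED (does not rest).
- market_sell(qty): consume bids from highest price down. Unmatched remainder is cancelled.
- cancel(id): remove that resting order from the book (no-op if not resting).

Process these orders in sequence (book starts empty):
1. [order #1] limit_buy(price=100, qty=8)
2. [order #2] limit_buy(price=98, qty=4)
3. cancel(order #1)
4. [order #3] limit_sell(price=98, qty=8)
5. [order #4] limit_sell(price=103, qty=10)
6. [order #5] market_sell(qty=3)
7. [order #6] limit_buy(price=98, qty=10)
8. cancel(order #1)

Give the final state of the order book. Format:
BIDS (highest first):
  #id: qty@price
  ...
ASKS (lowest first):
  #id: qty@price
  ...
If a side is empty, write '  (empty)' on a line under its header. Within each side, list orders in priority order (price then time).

Answer: BIDS (highest first):
  #6: 6@98
ASKS (lowest first):
  #4: 10@103

Derivation:
After op 1 [order #1] limit_buy(price=100, qty=8): fills=none; bids=[#1:8@100] asks=[-]
After op 2 [order #2] limit_buy(price=98, qty=4): fills=none; bids=[#1:8@100 #2:4@98] asks=[-]
After op 3 cancel(order #1): fills=none; bids=[#2:4@98] asks=[-]
After op 4 [order #3] limit_sell(price=98, qty=8): fills=#2x#3:4@98; bids=[-] asks=[#3:4@98]
After op 5 [order #4] limit_sell(price=103, qty=10): fills=none; bids=[-] asks=[#3:4@98 #4:10@103]
After op 6 [order #5] market_sell(qty=3): fills=none; bids=[-] asks=[#3:4@98 #4:10@103]
After op 7 [order #6] limit_buy(price=98, qty=10): fills=#6x#3:4@98; bids=[#6:6@98] asks=[#4:10@103]
After op 8 cancel(order #1): fills=none; bids=[#6:6@98] asks=[#4:10@103]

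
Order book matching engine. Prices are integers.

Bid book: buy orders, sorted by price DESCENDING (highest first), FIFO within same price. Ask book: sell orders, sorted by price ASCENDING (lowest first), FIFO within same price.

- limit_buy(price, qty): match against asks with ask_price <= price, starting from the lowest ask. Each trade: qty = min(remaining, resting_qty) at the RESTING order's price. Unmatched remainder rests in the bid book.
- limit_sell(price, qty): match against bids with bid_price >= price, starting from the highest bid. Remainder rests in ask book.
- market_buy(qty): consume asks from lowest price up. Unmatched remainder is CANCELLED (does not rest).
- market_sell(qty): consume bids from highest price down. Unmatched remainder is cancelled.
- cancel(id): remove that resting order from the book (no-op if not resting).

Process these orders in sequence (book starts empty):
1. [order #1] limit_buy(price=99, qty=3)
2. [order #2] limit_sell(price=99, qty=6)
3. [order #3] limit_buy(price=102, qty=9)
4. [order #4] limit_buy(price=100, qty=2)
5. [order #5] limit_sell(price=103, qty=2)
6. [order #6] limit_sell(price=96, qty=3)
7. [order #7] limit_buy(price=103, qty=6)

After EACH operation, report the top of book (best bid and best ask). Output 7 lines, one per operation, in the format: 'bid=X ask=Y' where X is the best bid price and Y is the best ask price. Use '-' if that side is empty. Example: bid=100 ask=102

Answer: bid=99 ask=-
bid=- ask=99
bid=102 ask=-
bid=102 ask=-
bid=102 ask=103
bid=102 ask=103
bid=103 ask=-

Derivation:
After op 1 [order #1] limit_buy(price=99, qty=3): fills=none; bids=[#1:3@99] asks=[-]
After op 2 [order #2] limit_sell(price=99, qty=6): fills=#1x#2:3@99; bids=[-] asks=[#2:3@99]
After op 3 [order #3] limit_buy(price=102, qty=9): fills=#3x#2:3@99; bids=[#3:6@102] asks=[-]
After op 4 [order #4] limit_buy(price=100, qty=2): fills=none; bids=[#3:6@102 #4:2@100] asks=[-]
After op 5 [order #5] limit_sell(price=103, qty=2): fills=none; bids=[#3:6@102 #4:2@100] asks=[#5:2@103]
After op 6 [order #6] limit_sell(price=96, qty=3): fills=#3x#6:3@102; bids=[#3:3@102 #4:2@100] asks=[#5:2@103]
After op 7 [order #7] limit_buy(price=103, qty=6): fills=#7x#5:2@103; bids=[#7:4@103 #3:3@102 #4:2@100] asks=[-]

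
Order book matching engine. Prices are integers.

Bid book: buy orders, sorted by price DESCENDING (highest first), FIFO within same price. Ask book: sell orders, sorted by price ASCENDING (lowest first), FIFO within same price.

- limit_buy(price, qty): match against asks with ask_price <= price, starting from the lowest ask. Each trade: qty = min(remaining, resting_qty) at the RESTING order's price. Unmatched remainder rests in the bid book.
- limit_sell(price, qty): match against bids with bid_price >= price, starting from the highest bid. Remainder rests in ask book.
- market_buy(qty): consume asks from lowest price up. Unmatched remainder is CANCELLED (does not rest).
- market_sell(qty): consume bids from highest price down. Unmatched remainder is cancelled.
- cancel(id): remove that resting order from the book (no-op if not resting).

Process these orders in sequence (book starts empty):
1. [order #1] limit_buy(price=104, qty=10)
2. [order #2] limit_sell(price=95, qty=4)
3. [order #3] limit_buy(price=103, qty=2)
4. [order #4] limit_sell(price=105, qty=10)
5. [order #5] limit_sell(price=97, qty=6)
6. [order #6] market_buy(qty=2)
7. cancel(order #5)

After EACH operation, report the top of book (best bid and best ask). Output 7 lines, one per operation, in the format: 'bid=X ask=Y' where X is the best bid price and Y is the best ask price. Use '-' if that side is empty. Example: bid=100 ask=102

Answer: bid=104 ask=-
bid=104 ask=-
bid=104 ask=-
bid=104 ask=105
bid=103 ask=105
bid=103 ask=105
bid=103 ask=105

Derivation:
After op 1 [order #1] limit_buy(price=104, qty=10): fills=none; bids=[#1:10@104] asks=[-]
After op 2 [order #2] limit_sell(price=95, qty=4): fills=#1x#2:4@104; bids=[#1:6@104] asks=[-]
After op 3 [order #3] limit_buy(price=103, qty=2): fills=none; bids=[#1:6@104 #3:2@103] asks=[-]
After op 4 [order #4] limit_sell(price=105, qty=10): fills=none; bids=[#1:6@104 #3:2@103] asks=[#4:10@105]
After op 5 [order #5] limit_sell(price=97, qty=6): fills=#1x#5:6@104; bids=[#3:2@103] asks=[#4:10@105]
After op 6 [order #6] market_buy(qty=2): fills=#6x#4:2@105; bids=[#3:2@103] asks=[#4:8@105]
After op 7 cancel(order #5): fills=none; bids=[#3:2@103] asks=[#4:8@105]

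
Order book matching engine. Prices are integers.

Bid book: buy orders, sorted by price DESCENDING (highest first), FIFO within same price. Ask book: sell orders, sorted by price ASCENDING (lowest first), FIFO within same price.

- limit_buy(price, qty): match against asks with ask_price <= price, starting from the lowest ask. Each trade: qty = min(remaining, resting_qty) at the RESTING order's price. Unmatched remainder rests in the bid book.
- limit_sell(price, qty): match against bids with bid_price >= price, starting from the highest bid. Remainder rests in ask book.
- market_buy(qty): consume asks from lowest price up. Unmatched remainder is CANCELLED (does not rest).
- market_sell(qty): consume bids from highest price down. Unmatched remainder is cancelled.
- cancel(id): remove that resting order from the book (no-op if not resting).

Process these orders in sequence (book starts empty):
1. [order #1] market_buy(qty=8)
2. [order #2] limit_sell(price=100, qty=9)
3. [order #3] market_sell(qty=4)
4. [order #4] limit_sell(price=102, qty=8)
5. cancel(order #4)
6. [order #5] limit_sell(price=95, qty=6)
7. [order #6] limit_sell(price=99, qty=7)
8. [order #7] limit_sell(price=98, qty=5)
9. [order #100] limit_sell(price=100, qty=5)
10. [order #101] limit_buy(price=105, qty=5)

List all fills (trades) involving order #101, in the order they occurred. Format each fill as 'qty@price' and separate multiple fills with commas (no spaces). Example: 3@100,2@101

After op 1 [order #1] market_buy(qty=8): fills=none; bids=[-] asks=[-]
After op 2 [order #2] limit_sell(price=100, qty=9): fills=none; bids=[-] asks=[#2:9@100]
After op 3 [order #3] market_sell(qty=4): fills=none; bids=[-] asks=[#2:9@100]
After op 4 [order #4] limit_sell(price=102, qty=8): fills=none; bids=[-] asks=[#2:9@100 #4:8@102]
After op 5 cancel(order #4): fills=none; bids=[-] asks=[#2:9@100]
After op 6 [order #5] limit_sell(price=95, qty=6): fills=none; bids=[-] asks=[#5:6@95 #2:9@100]
After op 7 [order #6] limit_sell(price=99, qty=7): fills=none; bids=[-] asks=[#5:6@95 #6:7@99 #2:9@100]
After op 8 [order #7] limit_sell(price=98, qty=5): fills=none; bids=[-] asks=[#5:6@95 #7:5@98 #6:7@99 #2:9@100]
After op 9 [order #100] limit_sell(price=100, qty=5): fills=none; bids=[-] asks=[#5:6@95 #7:5@98 #6:7@99 #2:9@100 #100:5@100]
After op 10 [order #101] limit_buy(price=105, qty=5): fills=#101x#5:5@95; bids=[-] asks=[#5:1@95 #7:5@98 #6:7@99 #2:9@100 #100:5@100]

Answer: 5@95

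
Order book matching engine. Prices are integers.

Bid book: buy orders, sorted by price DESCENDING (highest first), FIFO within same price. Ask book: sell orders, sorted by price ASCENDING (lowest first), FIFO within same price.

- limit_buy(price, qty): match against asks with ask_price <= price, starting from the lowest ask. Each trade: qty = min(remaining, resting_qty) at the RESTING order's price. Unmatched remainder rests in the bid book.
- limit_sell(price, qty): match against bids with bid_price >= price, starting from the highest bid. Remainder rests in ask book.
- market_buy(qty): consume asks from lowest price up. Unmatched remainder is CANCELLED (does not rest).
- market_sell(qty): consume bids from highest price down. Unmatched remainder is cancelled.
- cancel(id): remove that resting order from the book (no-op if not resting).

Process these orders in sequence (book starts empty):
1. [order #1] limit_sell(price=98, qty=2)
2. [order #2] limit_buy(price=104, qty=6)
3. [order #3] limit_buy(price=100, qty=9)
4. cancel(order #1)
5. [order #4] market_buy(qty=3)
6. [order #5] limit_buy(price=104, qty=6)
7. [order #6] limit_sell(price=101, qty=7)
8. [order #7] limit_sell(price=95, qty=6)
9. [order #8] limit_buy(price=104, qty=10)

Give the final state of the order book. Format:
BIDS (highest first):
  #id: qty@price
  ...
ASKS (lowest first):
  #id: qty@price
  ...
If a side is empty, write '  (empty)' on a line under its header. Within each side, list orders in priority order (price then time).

After op 1 [order #1] limit_sell(price=98, qty=2): fills=none; bids=[-] asks=[#1:2@98]
After op 2 [order #2] limit_buy(price=104, qty=6): fills=#2x#1:2@98; bids=[#2:4@104] asks=[-]
After op 3 [order #3] limit_buy(price=100, qty=9): fills=none; bids=[#2:4@104 #3:9@100] asks=[-]
After op 4 cancel(order #1): fills=none; bids=[#2:4@104 #3:9@100] asks=[-]
After op 5 [order #4] market_buy(qty=3): fills=none; bids=[#2:4@104 #3:9@100] asks=[-]
After op 6 [order #5] limit_buy(price=104, qty=6): fills=none; bids=[#2:4@104 #5:6@104 #3:9@100] asks=[-]
After op 7 [order #6] limit_sell(price=101, qty=7): fills=#2x#6:4@104 #5x#6:3@104; bids=[#5:3@104 #3:9@100] asks=[-]
After op 8 [order #7] limit_sell(price=95, qty=6): fills=#5x#7:3@104 #3x#7:3@100; bids=[#3:6@100] asks=[-]
After op 9 [order #8] limit_buy(price=104, qty=10): fills=none; bids=[#8:10@104 #3:6@100] asks=[-]

Answer: BIDS (highest first):
  #8: 10@104
  #3: 6@100
ASKS (lowest first):
  (empty)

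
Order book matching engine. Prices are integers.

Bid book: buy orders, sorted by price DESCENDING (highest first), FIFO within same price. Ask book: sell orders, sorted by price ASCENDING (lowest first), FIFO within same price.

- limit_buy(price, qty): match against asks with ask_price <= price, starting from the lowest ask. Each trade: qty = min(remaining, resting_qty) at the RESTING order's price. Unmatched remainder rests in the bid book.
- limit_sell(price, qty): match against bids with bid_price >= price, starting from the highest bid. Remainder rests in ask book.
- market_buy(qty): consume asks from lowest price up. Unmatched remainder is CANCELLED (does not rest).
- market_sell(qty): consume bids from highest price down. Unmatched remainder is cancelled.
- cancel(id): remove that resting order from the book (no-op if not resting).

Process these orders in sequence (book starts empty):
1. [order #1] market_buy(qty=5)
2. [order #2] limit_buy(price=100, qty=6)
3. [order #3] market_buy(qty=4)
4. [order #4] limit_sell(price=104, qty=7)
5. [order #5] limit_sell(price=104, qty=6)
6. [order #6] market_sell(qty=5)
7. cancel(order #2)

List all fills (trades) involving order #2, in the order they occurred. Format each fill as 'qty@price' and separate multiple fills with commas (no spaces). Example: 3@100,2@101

After op 1 [order #1] market_buy(qty=5): fills=none; bids=[-] asks=[-]
After op 2 [order #2] limit_buy(price=100, qty=6): fills=none; bids=[#2:6@100] asks=[-]
After op 3 [order #3] market_buy(qty=4): fills=none; bids=[#2:6@100] asks=[-]
After op 4 [order #4] limit_sell(price=104, qty=7): fills=none; bids=[#2:6@100] asks=[#4:7@104]
After op 5 [order #5] limit_sell(price=104, qty=6): fills=none; bids=[#2:6@100] asks=[#4:7@104 #5:6@104]
After op 6 [order #6] market_sell(qty=5): fills=#2x#6:5@100; bids=[#2:1@100] asks=[#4:7@104 #5:6@104]
After op 7 cancel(order #2): fills=none; bids=[-] asks=[#4:7@104 #5:6@104]

Answer: 5@100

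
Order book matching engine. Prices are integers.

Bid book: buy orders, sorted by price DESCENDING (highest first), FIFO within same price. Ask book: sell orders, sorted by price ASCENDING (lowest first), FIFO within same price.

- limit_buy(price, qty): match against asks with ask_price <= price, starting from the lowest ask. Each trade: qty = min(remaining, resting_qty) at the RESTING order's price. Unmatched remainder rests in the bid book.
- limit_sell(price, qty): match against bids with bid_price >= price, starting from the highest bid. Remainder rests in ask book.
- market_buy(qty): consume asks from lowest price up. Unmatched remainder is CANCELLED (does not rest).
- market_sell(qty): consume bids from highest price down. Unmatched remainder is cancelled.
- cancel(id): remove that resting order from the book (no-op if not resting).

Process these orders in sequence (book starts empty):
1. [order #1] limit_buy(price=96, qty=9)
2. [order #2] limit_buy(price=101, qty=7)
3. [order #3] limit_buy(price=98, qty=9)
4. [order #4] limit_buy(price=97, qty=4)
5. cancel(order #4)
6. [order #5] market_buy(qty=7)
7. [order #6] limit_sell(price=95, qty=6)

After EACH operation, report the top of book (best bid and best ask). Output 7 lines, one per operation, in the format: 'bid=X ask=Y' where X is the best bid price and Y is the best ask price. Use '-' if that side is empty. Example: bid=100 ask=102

After op 1 [order #1] limit_buy(price=96, qty=9): fills=none; bids=[#1:9@96] asks=[-]
After op 2 [order #2] limit_buy(price=101, qty=7): fills=none; bids=[#2:7@101 #1:9@96] asks=[-]
After op 3 [order #3] limit_buy(price=98, qty=9): fills=none; bids=[#2:7@101 #3:9@98 #1:9@96] asks=[-]
After op 4 [order #4] limit_buy(price=97, qty=4): fills=none; bids=[#2:7@101 #3:9@98 #4:4@97 #1:9@96] asks=[-]
After op 5 cancel(order #4): fills=none; bids=[#2:7@101 #3:9@98 #1:9@96] asks=[-]
After op 6 [order #5] market_buy(qty=7): fills=none; bids=[#2:7@101 #3:9@98 #1:9@96] asks=[-]
After op 7 [order #6] limit_sell(price=95, qty=6): fills=#2x#6:6@101; bids=[#2:1@101 #3:9@98 #1:9@96] asks=[-]

Answer: bid=96 ask=-
bid=101 ask=-
bid=101 ask=-
bid=101 ask=-
bid=101 ask=-
bid=101 ask=-
bid=101 ask=-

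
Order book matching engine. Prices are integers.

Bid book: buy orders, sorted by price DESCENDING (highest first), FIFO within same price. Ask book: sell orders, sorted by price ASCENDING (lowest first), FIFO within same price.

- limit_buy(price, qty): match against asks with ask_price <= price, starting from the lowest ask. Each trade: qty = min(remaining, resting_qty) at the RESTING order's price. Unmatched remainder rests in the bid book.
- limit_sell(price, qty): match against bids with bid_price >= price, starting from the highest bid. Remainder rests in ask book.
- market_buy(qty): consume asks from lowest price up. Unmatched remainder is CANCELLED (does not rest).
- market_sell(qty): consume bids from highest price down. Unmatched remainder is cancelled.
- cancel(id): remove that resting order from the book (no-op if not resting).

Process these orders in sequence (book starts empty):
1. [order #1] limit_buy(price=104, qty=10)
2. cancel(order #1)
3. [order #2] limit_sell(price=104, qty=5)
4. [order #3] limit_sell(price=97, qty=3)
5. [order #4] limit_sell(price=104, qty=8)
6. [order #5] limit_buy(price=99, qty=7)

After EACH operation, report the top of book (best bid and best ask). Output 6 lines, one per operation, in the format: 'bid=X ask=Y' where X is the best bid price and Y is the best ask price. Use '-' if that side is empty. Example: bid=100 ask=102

After op 1 [order #1] limit_buy(price=104, qty=10): fills=none; bids=[#1:10@104] asks=[-]
After op 2 cancel(order #1): fills=none; bids=[-] asks=[-]
After op 3 [order #2] limit_sell(price=104, qty=5): fills=none; bids=[-] asks=[#2:5@104]
After op 4 [order #3] limit_sell(price=97, qty=3): fills=none; bids=[-] asks=[#3:3@97 #2:5@104]
After op 5 [order #4] limit_sell(price=104, qty=8): fills=none; bids=[-] asks=[#3:3@97 #2:5@104 #4:8@104]
After op 6 [order #5] limit_buy(price=99, qty=7): fills=#5x#3:3@97; bids=[#5:4@99] asks=[#2:5@104 #4:8@104]

Answer: bid=104 ask=-
bid=- ask=-
bid=- ask=104
bid=- ask=97
bid=- ask=97
bid=99 ask=104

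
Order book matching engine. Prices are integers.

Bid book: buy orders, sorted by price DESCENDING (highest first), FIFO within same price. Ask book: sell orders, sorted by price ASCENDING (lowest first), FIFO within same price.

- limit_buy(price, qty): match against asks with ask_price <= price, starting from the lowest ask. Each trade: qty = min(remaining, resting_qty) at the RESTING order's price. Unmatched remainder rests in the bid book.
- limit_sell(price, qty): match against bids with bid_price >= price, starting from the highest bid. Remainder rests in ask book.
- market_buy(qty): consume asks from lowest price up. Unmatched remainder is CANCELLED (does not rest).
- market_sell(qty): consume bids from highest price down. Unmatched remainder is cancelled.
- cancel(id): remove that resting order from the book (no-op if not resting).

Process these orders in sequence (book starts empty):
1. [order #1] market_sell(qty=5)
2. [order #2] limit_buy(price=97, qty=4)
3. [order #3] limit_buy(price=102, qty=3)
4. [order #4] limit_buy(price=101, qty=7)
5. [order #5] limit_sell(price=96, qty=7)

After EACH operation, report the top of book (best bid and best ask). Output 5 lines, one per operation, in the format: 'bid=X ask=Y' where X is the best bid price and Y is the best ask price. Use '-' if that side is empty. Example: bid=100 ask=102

After op 1 [order #1] market_sell(qty=5): fills=none; bids=[-] asks=[-]
After op 2 [order #2] limit_buy(price=97, qty=4): fills=none; bids=[#2:4@97] asks=[-]
After op 3 [order #3] limit_buy(price=102, qty=3): fills=none; bids=[#3:3@102 #2:4@97] asks=[-]
After op 4 [order #4] limit_buy(price=101, qty=7): fills=none; bids=[#3:3@102 #4:7@101 #2:4@97] asks=[-]
After op 5 [order #5] limit_sell(price=96, qty=7): fills=#3x#5:3@102 #4x#5:4@101; bids=[#4:3@101 #2:4@97] asks=[-]

Answer: bid=- ask=-
bid=97 ask=-
bid=102 ask=-
bid=102 ask=-
bid=101 ask=-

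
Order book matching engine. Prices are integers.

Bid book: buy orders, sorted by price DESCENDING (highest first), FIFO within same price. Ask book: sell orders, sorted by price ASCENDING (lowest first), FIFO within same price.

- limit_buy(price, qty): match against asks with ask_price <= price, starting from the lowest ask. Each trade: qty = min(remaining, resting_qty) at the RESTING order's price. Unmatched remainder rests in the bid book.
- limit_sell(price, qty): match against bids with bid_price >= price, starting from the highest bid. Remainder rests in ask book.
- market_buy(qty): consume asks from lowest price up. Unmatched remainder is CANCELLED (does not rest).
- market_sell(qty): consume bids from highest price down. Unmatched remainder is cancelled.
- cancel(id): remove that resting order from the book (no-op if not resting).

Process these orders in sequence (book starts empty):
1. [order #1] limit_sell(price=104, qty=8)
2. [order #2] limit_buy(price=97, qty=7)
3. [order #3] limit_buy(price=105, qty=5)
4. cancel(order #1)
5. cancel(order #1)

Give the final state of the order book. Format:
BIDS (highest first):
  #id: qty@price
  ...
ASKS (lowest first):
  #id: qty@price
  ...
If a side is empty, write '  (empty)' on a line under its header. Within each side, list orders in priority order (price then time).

Answer: BIDS (highest first):
  #2: 7@97
ASKS (lowest first):
  (empty)

Derivation:
After op 1 [order #1] limit_sell(price=104, qty=8): fills=none; bids=[-] asks=[#1:8@104]
After op 2 [order #2] limit_buy(price=97, qty=7): fills=none; bids=[#2:7@97] asks=[#1:8@104]
After op 3 [order #3] limit_buy(price=105, qty=5): fills=#3x#1:5@104; bids=[#2:7@97] asks=[#1:3@104]
After op 4 cancel(order #1): fills=none; bids=[#2:7@97] asks=[-]
After op 5 cancel(order #1): fills=none; bids=[#2:7@97] asks=[-]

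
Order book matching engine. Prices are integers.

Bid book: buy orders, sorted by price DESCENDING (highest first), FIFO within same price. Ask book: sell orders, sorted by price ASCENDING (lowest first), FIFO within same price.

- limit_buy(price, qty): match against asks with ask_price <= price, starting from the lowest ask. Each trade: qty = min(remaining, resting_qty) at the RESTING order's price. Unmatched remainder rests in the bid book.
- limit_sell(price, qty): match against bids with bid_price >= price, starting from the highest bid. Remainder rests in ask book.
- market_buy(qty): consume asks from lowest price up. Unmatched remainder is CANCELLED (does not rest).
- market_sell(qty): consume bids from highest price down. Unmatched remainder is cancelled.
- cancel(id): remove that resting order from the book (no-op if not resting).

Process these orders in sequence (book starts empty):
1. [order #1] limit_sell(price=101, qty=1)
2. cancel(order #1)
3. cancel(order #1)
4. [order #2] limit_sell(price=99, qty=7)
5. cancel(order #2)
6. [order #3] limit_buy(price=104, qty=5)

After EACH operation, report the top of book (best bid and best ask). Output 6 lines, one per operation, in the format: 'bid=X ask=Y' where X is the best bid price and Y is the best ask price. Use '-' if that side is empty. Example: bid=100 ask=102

Answer: bid=- ask=101
bid=- ask=-
bid=- ask=-
bid=- ask=99
bid=- ask=-
bid=104 ask=-

Derivation:
After op 1 [order #1] limit_sell(price=101, qty=1): fills=none; bids=[-] asks=[#1:1@101]
After op 2 cancel(order #1): fills=none; bids=[-] asks=[-]
After op 3 cancel(order #1): fills=none; bids=[-] asks=[-]
After op 4 [order #2] limit_sell(price=99, qty=7): fills=none; bids=[-] asks=[#2:7@99]
After op 5 cancel(order #2): fills=none; bids=[-] asks=[-]
After op 6 [order #3] limit_buy(price=104, qty=5): fills=none; bids=[#3:5@104] asks=[-]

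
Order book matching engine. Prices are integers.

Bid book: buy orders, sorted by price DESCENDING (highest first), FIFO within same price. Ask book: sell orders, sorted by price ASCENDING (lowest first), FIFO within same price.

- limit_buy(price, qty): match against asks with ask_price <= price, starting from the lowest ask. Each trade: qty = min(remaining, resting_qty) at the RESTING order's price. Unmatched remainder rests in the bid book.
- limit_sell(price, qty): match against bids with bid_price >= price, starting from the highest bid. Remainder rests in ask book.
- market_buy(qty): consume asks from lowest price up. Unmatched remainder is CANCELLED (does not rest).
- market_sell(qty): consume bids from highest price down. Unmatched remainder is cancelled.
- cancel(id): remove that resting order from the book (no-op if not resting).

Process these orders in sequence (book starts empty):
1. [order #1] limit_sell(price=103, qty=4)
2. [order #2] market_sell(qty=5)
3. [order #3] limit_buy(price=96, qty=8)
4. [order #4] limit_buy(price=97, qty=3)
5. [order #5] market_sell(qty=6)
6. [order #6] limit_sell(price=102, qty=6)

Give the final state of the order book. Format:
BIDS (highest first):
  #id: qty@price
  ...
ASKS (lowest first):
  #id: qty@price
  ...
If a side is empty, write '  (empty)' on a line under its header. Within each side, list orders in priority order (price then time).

After op 1 [order #1] limit_sell(price=103, qty=4): fills=none; bids=[-] asks=[#1:4@103]
After op 2 [order #2] market_sell(qty=5): fills=none; bids=[-] asks=[#1:4@103]
After op 3 [order #3] limit_buy(price=96, qty=8): fills=none; bids=[#3:8@96] asks=[#1:4@103]
After op 4 [order #4] limit_buy(price=97, qty=3): fills=none; bids=[#4:3@97 #3:8@96] asks=[#1:4@103]
After op 5 [order #5] market_sell(qty=6): fills=#4x#5:3@97 #3x#5:3@96; bids=[#3:5@96] asks=[#1:4@103]
After op 6 [order #6] limit_sell(price=102, qty=6): fills=none; bids=[#3:5@96] asks=[#6:6@102 #1:4@103]

Answer: BIDS (highest first):
  #3: 5@96
ASKS (lowest first):
  #6: 6@102
  #1: 4@103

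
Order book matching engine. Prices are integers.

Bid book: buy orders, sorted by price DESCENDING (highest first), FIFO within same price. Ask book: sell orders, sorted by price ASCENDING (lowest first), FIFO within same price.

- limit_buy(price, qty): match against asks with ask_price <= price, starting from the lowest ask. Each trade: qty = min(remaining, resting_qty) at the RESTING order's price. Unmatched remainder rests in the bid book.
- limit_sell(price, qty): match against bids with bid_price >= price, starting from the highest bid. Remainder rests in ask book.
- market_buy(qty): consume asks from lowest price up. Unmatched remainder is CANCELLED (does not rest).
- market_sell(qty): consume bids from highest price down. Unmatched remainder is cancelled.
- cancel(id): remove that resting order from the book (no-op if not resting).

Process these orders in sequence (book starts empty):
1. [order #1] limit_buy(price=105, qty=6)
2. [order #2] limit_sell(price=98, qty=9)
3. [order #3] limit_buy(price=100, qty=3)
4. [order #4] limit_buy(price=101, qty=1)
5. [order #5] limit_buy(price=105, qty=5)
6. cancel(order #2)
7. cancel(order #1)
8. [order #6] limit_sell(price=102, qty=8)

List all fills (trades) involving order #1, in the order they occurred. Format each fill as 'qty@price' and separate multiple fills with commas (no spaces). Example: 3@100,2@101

Answer: 6@105

Derivation:
After op 1 [order #1] limit_buy(price=105, qty=6): fills=none; bids=[#1:6@105] asks=[-]
After op 2 [order #2] limit_sell(price=98, qty=9): fills=#1x#2:6@105; bids=[-] asks=[#2:3@98]
After op 3 [order #3] limit_buy(price=100, qty=3): fills=#3x#2:3@98; bids=[-] asks=[-]
After op 4 [order #4] limit_buy(price=101, qty=1): fills=none; bids=[#4:1@101] asks=[-]
After op 5 [order #5] limit_buy(price=105, qty=5): fills=none; bids=[#5:5@105 #4:1@101] asks=[-]
After op 6 cancel(order #2): fills=none; bids=[#5:5@105 #4:1@101] asks=[-]
After op 7 cancel(order #1): fills=none; bids=[#5:5@105 #4:1@101] asks=[-]
After op 8 [order #6] limit_sell(price=102, qty=8): fills=#5x#6:5@105; bids=[#4:1@101] asks=[#6:3@102]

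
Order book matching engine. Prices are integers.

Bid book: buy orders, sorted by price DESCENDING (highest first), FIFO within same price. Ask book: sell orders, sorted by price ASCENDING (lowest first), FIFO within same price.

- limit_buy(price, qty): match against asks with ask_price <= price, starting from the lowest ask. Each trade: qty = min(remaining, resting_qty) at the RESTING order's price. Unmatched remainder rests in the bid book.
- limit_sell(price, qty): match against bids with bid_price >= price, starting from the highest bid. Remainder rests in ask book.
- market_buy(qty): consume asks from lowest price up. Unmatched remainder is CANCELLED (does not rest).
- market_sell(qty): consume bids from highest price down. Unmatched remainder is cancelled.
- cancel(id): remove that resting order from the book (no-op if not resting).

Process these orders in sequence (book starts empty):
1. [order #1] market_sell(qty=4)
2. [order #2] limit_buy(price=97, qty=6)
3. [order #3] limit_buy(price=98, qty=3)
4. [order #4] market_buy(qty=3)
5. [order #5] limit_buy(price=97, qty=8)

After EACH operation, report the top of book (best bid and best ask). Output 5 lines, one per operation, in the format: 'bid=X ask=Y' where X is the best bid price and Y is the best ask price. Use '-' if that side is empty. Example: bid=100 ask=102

Answer: bid=- ask=-
bid=97 ask=-
bid=98 ask=-
bid=98 ask=-
bid=98 ask=-

Derivation:
After op 1 [order #1] market_sell(qty=4): fills=none; bids=[-] asks=[-]
After op 2 [order #2] limit_buy(price=97, qty=6): fills=none; bids=[#2:6@97] asks=[-]
After op 3 [order #3] limit_buy(price=98, qty=3): fills=none; bids=[#3:3@98 #2:6@97] asks=[-]
After op 4 [order #4] market_buy(qty=3): fills=none; bids=[#3:3@98 #2:6@97] asks=[-]
After op 5 [order #5] limit_buy(price=97, qty=8): fills=none; bids=[#3:3@98 #2:6@97 #5:8@97] asks=[-]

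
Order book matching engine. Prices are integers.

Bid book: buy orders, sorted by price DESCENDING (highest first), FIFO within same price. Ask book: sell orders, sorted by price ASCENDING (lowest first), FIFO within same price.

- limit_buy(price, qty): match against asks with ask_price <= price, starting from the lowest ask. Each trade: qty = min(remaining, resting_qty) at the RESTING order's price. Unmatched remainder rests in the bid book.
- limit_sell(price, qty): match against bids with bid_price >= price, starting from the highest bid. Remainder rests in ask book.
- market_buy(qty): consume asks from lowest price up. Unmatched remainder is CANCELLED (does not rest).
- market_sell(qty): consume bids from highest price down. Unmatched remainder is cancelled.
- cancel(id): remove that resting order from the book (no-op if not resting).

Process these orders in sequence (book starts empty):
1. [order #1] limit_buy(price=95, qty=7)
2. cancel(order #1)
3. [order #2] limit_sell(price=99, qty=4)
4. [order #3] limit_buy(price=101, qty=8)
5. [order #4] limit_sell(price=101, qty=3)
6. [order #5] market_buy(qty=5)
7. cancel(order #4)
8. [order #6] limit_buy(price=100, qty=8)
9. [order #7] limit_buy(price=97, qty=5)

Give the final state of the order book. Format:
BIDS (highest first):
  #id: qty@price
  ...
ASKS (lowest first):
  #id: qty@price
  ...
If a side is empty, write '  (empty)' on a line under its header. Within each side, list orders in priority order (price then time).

After op 1 [order #1] limit_buy(price=95, qty=7): fills=none; bids=[#1:7@95] asks=[-]
After op 2 cancel(order #1): fills=none; bids=[-] asks=[-]
After op 3 [order #2] limit_sell(price=99, qty=4): fills=none; bids=[-] asks=[#2:4@99]
After op 4 [order #3] limit_buy(price=101, qty=8): fills=#3x#2:4@99; bids=[#3:4@101] asks=[-]
After op 5 [order #4] limit_sell(price=101, qty=3): fills=#3x#4:3@101; bids=[#3:1@101] asks=[-]
After op 6 [order #5] market_buy(qty=5): fills=none; bids=[#3:1@101] asks=[-]
After op 7 cancel(order #4): fills=none; bids=[#3:1@101] asks=[-]
After op 8 [order #6] limit_buy(price=100, qty=8): fills=none; bids=[#3:1@101 #6:8@100] asks=[-]
After op 9 [order #7] limit_buy(price=97, qty=5): fills=none; bids=[#3:1@101 #6:8@100 #7:5@97] asks=[-]

Answer: BIDS (highest first):
  #3: 1@101
  #6: 8@100
  #7: 5@97
ASKS (lowest first):
  (empty)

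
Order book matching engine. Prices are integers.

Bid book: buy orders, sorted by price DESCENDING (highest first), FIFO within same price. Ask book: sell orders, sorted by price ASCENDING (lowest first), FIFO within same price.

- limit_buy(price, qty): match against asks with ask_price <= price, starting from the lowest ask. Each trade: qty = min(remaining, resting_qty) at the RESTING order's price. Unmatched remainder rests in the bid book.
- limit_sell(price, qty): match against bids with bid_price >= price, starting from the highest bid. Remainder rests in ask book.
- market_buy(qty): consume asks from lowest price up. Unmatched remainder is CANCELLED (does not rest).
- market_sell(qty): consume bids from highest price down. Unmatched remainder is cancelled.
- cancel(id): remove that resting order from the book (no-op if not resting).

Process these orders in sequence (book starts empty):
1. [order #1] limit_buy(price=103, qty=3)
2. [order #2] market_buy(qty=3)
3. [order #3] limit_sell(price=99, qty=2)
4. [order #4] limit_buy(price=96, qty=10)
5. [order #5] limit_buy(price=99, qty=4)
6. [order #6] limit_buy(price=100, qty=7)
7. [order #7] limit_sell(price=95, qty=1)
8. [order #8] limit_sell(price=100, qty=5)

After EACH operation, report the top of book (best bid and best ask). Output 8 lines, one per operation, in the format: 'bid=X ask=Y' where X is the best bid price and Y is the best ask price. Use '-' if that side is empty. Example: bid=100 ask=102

Answer: bid=103 ask=-
bid=103 ask=-
bid=103 ask=-
bid=103 ask=-
bid=103 ask=-
bid=103 ask=-
bid=100 ask=-
bid=100 ask=-

Derivation:
After op 1 [order #1] limit_buy(price=103, qty=3): fills=none; bids=[#1:3@103] asks=[-]
After op 2 [order #2] market_buy(qty=3): fills=none; bids=[#1:3@103] asks=[-]
After op 3 [order #3] limit_sell(price=99, qty=2): fills=#1x#3:2@103; bids=[#1:1@103] asks=[-]
After op 4 [order #4] limit_buy(price=96, qty=10): fills=none; bids=[#1:1@103 #4:10@96] asks=[-]
After op 5 [order #5] limit_buy(price=99, qty=4): fills=none; bids=[#1:1@103 #5:4@99 #4:10@96] asks=[-]
After op 6 [order #6] limit_buy(price=100, qty=7): fills=none; bids=[#1:1@103 #6:7@100 #5:4@99 #4:10@96] asks=[-]
After op 7 [order #7] limit_sell(price=95, qty=1): fills=#1x#7:1@103; bids=[#6:7@100 #5:4@99 #4:10@96] asks=[-]
After op 8 [order #8] limit_sell(price=100, qty=5): fills=#6x#8:5@100; bids=[#6:2@100 #5:4@99 #4:10@96] asks=[-]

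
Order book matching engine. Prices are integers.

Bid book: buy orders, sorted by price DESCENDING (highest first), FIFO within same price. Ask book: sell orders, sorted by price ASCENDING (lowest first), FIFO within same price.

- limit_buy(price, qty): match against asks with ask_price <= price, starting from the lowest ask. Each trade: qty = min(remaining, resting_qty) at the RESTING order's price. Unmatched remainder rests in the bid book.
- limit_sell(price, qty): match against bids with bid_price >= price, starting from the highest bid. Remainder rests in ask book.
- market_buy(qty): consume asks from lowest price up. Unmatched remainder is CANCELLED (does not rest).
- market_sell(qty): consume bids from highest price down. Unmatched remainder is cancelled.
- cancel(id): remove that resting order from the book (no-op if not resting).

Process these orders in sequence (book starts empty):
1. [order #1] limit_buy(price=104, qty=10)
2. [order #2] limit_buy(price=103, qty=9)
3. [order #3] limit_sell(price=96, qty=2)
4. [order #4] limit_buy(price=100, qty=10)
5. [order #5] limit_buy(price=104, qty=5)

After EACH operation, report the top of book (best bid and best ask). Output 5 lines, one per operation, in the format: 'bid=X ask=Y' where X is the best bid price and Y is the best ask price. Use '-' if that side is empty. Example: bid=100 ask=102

Answer: bid=104 ask=-
bid=104 ask=-
bid=104 ask=-
bid=104 ask=-
bid=104 ask=-

Derivation:
After op 1 [order #1] limit_buy(price=104, qty=10): fills=none; bids=[#1:10@104] asks=[-]
After op 2 [order #2] limit_buy(price=103, qty=9): fills=none; bids=[#1:10@104 #2:9@103] asks=[-]
After op 3 [order #3] limit_sell(price=96, qty=2): fills=#1x#3:2@104; bids=[#1:8@104 #2:9@103] asks=[-]
After op 4 [order #4] limit_buy(price=100, qty=10): fills=none; bids=[#1:8@104 #2:9@103 #4:10@100] asks=[-]
After op 5 [order #5] limit_buy(price=104, qty=5): fills=none; bids=[#1:8@104 #5:5@104 #2:9@103 #4:10@100] asks=[-]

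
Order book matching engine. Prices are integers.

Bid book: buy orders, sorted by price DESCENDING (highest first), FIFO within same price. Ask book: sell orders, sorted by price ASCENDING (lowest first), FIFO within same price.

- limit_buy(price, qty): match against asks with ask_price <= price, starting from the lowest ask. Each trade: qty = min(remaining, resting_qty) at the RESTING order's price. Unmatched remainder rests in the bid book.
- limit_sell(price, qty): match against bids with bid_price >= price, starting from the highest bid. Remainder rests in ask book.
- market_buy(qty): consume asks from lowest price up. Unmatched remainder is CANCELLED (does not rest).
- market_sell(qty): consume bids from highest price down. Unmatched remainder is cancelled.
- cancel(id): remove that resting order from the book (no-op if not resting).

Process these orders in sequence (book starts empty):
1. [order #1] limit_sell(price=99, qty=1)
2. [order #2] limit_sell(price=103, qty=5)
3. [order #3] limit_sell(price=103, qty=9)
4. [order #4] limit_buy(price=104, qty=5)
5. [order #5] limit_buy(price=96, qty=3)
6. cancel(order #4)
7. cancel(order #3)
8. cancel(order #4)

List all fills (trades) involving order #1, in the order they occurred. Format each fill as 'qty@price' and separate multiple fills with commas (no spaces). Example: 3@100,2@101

Answer: 1@99

Derivation:
After op 1 [order #1] limit_sell(price=99, qty=1): fills=none; bids=[-] asks=[#1:1@99]
After op 2 [order #2] limit_sell(price=103, qty=5): fills=none; bids=[-] asks=[#1:1@99 #2:5@103]
After op 3 [order #3] limit_sell(price=103, qty=9): fills=none; bids=[-] asks=[#1:1@99 #2:5@103 #3:9@103]
After op 4 [order #4] limit_buy(price=104, qty=5): fills=#4x#1:1@99 #4x#2:4@103; bids=[-] asks=[#2:1@103 #3:9@103]
After op 5 [order #5] limit_buy(price=96, qty=3): fills=none; bids=[#5:3@96] asks=[#2:1@103 #3:9@103]
After op 6 cancel(order #4): fills=none; bids=[#5:3@96] asks=[#2:1@103 #3:9@103]
After op 7 cancel(order #3): fills=none; bids=[#5:3@96] asks=[#2:1@103]
After op 8 cancel(order #4): fills=none; bids=[#5:3@96] asks=[#2:1@103]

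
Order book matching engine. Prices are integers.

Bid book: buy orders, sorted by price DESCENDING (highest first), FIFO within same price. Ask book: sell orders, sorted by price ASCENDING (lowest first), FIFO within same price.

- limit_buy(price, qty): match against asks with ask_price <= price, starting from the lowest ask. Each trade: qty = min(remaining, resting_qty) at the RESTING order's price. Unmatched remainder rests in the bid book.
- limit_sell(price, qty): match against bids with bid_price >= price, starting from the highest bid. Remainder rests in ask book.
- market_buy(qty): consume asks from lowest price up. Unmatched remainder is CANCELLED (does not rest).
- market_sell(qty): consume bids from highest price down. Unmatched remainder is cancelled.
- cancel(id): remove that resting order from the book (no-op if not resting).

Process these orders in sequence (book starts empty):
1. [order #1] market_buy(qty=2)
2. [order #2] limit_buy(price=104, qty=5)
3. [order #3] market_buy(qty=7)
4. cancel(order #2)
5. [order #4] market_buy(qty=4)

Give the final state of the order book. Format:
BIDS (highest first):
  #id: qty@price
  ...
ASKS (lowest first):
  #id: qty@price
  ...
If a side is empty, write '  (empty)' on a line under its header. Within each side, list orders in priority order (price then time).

After op 1 [order #1] market_buy(qty=2): fills=none; bids=[-] asks=[-]
After op 2 [order #2] limit_buy(price=104, qty=5): fills=none; bids=[#2:5@104] asks=[-]
After op 3 [order #3] market_buy(qty=7): fills=none; bids=[#2:5@104] asks=[-]
After op 4 cancel(order #2): fills=none; bids=[-] asks=[-]
After op 5 [order #4] market_buy(qty=4): fills=none; bids=[-] asks=[-]

Answer: BIDS (highest first):
  (empty)
ASKS (lowest first):
  (empty)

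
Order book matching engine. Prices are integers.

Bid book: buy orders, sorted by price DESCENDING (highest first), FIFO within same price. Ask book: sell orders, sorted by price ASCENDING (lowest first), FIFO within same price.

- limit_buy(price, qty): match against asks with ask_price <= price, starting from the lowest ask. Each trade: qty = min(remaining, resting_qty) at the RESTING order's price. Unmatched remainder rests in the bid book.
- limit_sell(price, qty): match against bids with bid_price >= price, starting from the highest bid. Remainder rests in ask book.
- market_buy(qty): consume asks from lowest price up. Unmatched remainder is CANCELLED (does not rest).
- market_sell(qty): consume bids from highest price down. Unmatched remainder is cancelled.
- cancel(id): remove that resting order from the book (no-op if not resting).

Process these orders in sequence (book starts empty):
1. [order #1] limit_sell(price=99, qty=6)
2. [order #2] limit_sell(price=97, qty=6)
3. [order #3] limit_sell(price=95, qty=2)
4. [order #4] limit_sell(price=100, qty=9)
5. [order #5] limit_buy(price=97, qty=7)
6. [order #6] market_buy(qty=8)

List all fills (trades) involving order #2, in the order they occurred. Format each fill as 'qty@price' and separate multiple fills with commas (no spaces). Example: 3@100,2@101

After op 1 [order #1] limit_sell(price=99, qty=6): fills=none; bids=[-] asks=[#1:6@99]
After op 2 [order #2] limit_sell(price=97, qty=6): fills=none; bids=[-] asks=[#2:6@97 #1:6@99]
After op 3 [order #3] limit_sell(price=95, qty=2): fills=none; bids=[-] asks=[#3:2@95 #2:6@97 #1:6@99]
After op 4 [order #4] limit_sell(price=100, qty=9): fills=none; bids=[-] asks=[#3:2@95 #2:6@97 #1:6@99 #4:9@100]
After op 5 [order #5] limit_buy(price=97, qty=7): fills=#5x#3:2@95 #5x#2:5@97; bids=[-] asks=[#2:1@97 #1:6@99 #4:9@100]
After op 6 [order #6] market_buy(qty=8): fills=#6x#2:1@97 #6x#1:6@99 #6x#4:1@100; bids=[-] asks=[#4:8@100]

Answer: 5@97,1@97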